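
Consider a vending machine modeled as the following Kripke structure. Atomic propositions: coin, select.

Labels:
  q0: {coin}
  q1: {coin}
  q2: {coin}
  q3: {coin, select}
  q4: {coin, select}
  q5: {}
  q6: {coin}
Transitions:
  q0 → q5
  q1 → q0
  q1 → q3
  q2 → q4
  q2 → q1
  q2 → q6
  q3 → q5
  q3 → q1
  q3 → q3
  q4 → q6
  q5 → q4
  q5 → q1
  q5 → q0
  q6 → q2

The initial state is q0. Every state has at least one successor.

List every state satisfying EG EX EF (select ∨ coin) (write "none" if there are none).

States satisfying EX EF (select ∨ coin): {q0, q1, q2, q3, q4, q5, q6}.
States satisfying EG EX EF (select ∨ coin): {q0, q1, q2, q3, q4, q5, q6}.

{q0, q1, q2, q3, q4, q5, q6}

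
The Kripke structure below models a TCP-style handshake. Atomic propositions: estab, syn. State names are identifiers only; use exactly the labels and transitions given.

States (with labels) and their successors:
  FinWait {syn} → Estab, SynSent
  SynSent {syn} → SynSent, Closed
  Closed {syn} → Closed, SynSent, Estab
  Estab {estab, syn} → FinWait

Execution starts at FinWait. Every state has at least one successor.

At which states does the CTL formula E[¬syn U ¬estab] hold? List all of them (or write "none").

States satisfying ¬syn: ∅.
States satisfying ¬estab: {FinWait, SynSent, Closed}.
States satisfying E[¬syn U ¬estab]: {FinWait, SynSent, Closed}.

{FinWait, SynSent, Closed}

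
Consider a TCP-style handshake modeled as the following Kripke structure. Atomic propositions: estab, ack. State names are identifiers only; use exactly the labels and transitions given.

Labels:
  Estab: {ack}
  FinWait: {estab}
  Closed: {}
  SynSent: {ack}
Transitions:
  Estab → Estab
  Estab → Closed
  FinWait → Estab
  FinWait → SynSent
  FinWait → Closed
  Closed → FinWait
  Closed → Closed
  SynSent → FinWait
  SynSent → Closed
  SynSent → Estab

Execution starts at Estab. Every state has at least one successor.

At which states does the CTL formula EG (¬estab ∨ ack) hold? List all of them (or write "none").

{Estab, Closed, SynSent}

States satisfying ¬estab ∨ ack: {Estab, Closed, SynSent}.
States satisfying EG (¬estab ∨ ack): {Estab, Closed, SynSent}.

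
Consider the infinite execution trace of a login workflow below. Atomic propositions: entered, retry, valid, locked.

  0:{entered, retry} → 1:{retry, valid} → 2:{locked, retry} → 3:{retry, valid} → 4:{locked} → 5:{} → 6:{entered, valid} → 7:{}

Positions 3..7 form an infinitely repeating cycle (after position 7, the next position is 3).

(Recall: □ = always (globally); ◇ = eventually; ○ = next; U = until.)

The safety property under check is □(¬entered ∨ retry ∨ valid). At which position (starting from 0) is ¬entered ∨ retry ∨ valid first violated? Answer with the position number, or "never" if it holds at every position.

¬entered ∨ retry ∨ valid holds at every position 0..7, and those are all the positions the trace ever visits, so the invariant □(¬entered ∨ retry ∨ valid) is never violated.

never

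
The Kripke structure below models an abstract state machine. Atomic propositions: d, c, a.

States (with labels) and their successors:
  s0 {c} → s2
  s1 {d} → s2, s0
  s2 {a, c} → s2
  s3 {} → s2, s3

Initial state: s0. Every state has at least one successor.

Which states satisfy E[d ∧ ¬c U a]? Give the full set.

States satisfying d ∧ ¬c: {s1}.
States satisfying a: {s2}.
States satisfying E[d ∧ ¬c U a]: {s1, s2}.

{s1, s2}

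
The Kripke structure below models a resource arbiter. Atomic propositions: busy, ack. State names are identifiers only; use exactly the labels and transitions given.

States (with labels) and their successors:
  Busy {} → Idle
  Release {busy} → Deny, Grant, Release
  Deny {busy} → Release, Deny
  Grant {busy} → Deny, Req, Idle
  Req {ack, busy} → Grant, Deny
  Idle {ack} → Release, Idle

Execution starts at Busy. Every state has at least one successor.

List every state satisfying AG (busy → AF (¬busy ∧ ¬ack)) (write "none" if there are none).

none

States satisfying busy → AF (¬busy ∧ ¬ack): {Busy, Idle}.
States satisfying AG (busy → AF (¬busy ∧ ¬ack)): ∅.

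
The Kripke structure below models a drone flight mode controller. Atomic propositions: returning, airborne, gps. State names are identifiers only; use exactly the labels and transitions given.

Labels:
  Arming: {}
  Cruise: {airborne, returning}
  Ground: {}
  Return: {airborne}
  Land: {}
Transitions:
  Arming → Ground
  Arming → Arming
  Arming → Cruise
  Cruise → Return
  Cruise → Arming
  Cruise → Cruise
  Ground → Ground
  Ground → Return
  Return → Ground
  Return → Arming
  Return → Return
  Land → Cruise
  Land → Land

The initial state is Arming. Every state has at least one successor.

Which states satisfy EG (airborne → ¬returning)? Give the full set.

States satisfying airborne → ¬returning: {Arming, Ground, Return, Land}.
States satisfying EG (airborne → ¬returning): {Arming, Ground, Return, Land}.

{Arming, Ground, Return, Land}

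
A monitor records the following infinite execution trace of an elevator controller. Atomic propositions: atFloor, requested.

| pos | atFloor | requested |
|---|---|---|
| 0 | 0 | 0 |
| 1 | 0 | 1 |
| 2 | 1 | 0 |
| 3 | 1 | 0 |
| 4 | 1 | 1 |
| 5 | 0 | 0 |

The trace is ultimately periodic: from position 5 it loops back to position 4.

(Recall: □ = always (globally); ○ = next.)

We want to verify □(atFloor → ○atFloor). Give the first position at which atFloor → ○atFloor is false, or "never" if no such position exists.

Check atFloor → ○atFloor at each position in order: 0 ✓, 1 ✓, 2 ✓, 3 ✓.
At position 4 the labels are {atFloor, requested} and the next position 5 has {}, so atFloor → ○atFloor is false there. This is the first violation.

4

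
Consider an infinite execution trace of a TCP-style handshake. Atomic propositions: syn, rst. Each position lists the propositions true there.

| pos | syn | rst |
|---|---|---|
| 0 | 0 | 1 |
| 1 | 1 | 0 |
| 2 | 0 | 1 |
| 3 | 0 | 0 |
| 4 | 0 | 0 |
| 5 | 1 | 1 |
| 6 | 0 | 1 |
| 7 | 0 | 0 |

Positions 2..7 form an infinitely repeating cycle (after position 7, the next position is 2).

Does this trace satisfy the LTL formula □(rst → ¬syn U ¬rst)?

rst → ¬syn U ¬rst must hold at every position from 0 onward. It fails at position 5, so □(rst → ¬syn U ¬rst) is false.
Positions where rst holds: 0, 2, 5, 6.
Check ¬syn U ¬rst at each: 0→ok, 2→ok, 5→fails, 6→ok.

No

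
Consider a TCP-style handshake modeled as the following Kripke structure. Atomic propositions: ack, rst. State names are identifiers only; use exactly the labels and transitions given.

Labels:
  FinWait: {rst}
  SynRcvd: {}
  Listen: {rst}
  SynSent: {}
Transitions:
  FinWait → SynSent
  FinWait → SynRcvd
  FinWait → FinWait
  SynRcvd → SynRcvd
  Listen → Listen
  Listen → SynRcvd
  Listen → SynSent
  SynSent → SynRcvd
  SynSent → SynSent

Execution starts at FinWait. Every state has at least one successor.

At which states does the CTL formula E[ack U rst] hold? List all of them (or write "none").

States satisfying ack: ∅.
States satisfying rst: {FinWait, Listen}.
States satisfying E[ack U rst]: {FinWait, Listen}.

{FinWait, Listen}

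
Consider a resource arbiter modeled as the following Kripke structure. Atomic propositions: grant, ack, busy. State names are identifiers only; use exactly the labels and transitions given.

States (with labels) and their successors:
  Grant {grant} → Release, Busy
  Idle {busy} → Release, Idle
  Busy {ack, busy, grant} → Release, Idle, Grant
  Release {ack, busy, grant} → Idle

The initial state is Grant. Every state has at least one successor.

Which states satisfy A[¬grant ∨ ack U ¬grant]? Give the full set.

States satisfying ¬grant ∨ ack: {Idle, Busy, Release}.
States satisfying ¬grant: {Idle}.
States satisfying A[¬grant ∨ ack U ¬grant]: {Idle, Release}.

{Idle, Release}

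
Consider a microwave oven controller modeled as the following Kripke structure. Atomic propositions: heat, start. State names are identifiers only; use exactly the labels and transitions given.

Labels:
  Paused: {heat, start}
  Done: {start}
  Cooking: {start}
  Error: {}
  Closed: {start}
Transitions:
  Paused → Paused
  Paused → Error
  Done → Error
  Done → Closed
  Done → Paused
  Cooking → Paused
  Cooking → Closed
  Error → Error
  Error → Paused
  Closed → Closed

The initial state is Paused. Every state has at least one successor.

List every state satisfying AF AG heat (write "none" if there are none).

none

States satisfying AG heat: ∅.
States satisfying AF AG heat: ∅.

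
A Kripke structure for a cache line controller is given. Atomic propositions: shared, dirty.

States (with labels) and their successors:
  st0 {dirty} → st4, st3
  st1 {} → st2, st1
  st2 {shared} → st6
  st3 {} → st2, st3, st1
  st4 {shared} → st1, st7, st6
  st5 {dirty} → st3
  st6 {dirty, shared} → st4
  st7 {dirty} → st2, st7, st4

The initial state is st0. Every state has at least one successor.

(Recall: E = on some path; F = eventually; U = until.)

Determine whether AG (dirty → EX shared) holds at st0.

States satisfying dirty → EX shared: {st0, st1, st2, st3, st4, st6, st7}.
States satisfying AG (dirty → EX shared): {st0, st1, st2, st3, st4, st6, st7}.
Every state reachable from st0 satisfies dirty → EX shared.
st0 ∈ Sat(AG (dirty → EX shared)).

Yes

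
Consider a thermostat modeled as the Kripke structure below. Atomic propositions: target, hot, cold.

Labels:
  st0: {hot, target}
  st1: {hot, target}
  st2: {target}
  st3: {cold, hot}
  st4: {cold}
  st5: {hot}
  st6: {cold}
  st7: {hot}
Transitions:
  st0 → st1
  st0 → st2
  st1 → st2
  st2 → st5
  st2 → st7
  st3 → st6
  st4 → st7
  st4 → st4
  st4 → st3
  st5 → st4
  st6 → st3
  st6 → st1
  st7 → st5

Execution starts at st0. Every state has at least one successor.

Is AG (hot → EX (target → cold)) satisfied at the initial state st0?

No

States satisfying hot → EX (target → cold): {st2, st3, st4, st5, st6, st7}.
States satisfying AG (hot → EX (target → cold)): ∅.
st0 is reachable from st0 and violates hot → EX (target → cold), so AG fails at st0.
st0 ∉ Sat(AG (hot → EX (target → cold))).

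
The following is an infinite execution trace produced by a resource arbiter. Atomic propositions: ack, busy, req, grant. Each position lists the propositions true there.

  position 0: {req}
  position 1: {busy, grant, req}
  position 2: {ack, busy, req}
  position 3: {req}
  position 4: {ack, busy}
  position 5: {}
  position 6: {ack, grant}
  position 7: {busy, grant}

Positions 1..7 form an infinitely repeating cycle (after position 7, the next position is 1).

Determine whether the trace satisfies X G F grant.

Satisfied

The position after 0 is 1; G F grant is true there.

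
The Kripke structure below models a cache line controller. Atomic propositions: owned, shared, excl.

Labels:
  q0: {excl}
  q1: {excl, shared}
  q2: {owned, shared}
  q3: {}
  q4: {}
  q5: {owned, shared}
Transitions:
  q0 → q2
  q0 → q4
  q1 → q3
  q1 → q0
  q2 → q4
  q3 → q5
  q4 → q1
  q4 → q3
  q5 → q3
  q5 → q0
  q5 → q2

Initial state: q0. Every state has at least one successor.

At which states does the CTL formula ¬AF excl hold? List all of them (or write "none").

States satisfying excl: {q0, q1}.
States satisfying AF excl: {q0, q1}.
States satisfying ¬AF excl: {q2, q3, q4, q5}.

{q2, q3, q4, q5}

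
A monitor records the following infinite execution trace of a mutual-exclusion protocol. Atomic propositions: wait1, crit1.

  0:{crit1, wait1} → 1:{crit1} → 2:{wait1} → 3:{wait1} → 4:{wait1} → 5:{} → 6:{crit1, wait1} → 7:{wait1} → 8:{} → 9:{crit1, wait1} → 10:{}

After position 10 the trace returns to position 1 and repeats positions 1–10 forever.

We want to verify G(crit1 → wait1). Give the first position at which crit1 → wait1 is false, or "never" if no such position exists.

1

Check crit1 → wait1 at each position in order: 0 ✓.
At position 1 the labels are {crit1}, so crit1 → wait1 is false there. This is the first violation.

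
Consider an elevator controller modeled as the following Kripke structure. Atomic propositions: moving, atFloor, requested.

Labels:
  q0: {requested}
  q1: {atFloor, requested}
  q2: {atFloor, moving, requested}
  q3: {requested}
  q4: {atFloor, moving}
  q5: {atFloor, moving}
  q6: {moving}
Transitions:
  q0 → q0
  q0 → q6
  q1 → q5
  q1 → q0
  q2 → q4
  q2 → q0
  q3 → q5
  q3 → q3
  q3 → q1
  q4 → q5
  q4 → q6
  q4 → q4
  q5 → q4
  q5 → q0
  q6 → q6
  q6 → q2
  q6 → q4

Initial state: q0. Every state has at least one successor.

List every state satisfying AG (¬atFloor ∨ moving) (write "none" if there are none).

States satisfying ¬atFloor ∨ moving: {q0, q2, q3, q4, q5, q6}.
States satisfying AG (¬atFloor ∨ moving): {q0, q2, q4, q5, q6}.

{q0, q2, q4, q5, q6}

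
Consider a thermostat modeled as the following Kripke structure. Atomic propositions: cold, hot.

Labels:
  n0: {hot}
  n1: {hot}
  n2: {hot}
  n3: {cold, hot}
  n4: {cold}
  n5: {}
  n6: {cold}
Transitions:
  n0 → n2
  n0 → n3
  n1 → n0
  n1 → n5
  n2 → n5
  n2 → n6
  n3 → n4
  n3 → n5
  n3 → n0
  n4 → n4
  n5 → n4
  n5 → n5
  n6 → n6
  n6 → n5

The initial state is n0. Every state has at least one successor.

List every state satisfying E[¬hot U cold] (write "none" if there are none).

States satisfying ¬hot: {n4, n5, n6}.
States satisfying cold: {n3, n4, n6}.
States satisfying E[¬hot U cold]: {n3, n4, n5, n6}.

{n3, n4, n5, n6}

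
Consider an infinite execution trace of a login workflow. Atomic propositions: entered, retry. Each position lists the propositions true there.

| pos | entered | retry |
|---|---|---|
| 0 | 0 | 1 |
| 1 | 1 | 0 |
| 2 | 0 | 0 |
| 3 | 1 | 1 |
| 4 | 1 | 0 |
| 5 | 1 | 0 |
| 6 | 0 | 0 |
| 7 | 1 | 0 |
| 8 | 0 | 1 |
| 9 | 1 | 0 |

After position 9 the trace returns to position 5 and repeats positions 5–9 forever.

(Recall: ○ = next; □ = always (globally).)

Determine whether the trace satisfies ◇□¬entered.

No

□¬entered is false at every position 0..9, so it never becomes true and ◇□¬entered fails.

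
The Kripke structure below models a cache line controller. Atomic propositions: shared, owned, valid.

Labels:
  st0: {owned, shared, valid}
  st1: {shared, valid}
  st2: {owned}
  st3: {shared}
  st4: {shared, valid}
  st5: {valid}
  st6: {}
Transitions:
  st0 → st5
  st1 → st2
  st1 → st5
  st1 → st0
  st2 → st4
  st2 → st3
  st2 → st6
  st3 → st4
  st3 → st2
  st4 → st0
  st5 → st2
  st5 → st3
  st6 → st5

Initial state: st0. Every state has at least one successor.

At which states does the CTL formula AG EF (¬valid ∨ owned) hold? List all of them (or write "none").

{st0, st1, st2, st3, st4, st5, st6}

States satisfying EF (¬valid ∨ owned): {st0, st1, st2, st3, st4, st5, st6}.
States satisfying AG EF (¬valid ∨ owned): {st0, st1, st2, st3, st4, st5, st6}.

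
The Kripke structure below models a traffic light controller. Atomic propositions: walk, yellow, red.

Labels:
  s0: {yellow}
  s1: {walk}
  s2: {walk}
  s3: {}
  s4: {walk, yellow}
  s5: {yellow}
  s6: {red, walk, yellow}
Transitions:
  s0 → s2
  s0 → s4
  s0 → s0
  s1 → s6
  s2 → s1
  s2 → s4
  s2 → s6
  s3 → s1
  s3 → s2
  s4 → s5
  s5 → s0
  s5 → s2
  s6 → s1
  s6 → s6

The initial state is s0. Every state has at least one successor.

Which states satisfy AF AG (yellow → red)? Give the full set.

{s1, s6}

States satisfying AG (yellow → red): {s1, s6}.
States satisfying AF AG (yellow → red): {s1, s6}.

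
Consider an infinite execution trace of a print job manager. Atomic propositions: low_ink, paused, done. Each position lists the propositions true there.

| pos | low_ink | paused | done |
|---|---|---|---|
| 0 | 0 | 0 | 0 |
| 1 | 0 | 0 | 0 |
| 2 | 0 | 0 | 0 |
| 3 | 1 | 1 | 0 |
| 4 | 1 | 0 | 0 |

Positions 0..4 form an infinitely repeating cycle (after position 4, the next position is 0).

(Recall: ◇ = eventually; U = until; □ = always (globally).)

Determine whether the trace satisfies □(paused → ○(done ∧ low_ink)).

paused → ○(done ∧ low_ink) must hold at every position from 0 onward. It fails at position 3, so □(paused → ○(done ∧ low_ink)) is false.
Positions where paused holds: 3.
Check ○(done ∧ low_ink) at each: 3→fails.

Violated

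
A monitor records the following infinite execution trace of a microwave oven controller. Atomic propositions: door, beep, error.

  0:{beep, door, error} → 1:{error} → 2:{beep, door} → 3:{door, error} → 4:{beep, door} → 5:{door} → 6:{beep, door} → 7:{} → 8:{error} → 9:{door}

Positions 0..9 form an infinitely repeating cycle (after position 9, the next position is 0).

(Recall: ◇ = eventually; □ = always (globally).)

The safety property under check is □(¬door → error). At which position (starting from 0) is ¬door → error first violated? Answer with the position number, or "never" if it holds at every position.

Check ¬door → error at each position in order: 0 ✓, 1 ✓, 2 ✓, 3 ✓, 4 ✓, 5 ✓, 6 ✓.
At position 7 the labels are {}, so ¬door → error is false there. This is the first violation.

7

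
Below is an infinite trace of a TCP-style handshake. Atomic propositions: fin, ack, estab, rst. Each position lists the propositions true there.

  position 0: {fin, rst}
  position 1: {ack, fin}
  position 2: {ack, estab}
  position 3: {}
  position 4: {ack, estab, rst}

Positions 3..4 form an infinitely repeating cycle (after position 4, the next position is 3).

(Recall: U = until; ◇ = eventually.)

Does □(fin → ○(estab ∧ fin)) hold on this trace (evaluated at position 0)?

No

fin → ○(estab ∧ fin) must hold at every position from 0 onward. It fails at position 0, so □(fin → ○(estab ∧ fin)) is false.
Positions where fin holds: 0, 1.
Check ○(estab ∧ fin) at each: 0→fails, 1→fails.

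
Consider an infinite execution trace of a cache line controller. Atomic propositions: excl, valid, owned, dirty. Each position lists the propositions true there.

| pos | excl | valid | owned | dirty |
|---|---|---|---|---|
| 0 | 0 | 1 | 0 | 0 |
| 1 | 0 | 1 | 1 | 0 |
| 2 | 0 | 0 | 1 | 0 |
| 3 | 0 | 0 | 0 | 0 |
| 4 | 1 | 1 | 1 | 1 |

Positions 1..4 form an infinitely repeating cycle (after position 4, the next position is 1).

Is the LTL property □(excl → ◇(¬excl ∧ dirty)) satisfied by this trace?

Violated

excl → ◇(¬excl ∧ dirty) must hold at every position from 0 onward. It fails at position 4, so □(excl → ◇(¬excl ∧ dirty)) is false.
Positions where excl holds: 4.
Check ◇(¬excl ∧ dirty) at each: 4→fails.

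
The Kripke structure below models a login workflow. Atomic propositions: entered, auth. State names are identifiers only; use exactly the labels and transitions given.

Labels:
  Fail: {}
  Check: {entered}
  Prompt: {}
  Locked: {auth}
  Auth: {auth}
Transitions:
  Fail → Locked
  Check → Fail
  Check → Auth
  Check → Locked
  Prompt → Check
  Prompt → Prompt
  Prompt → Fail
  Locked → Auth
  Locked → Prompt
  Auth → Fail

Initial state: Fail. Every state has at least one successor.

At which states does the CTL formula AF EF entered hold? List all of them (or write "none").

{Fail, Check, Prompt, Locked, Auth}

States satisfying EF entered: {Fail, Check, Prompt, Locked, Auth}.
States satisfying AF EF entered: {Fail, Check, Prompt, Locked, Auth}.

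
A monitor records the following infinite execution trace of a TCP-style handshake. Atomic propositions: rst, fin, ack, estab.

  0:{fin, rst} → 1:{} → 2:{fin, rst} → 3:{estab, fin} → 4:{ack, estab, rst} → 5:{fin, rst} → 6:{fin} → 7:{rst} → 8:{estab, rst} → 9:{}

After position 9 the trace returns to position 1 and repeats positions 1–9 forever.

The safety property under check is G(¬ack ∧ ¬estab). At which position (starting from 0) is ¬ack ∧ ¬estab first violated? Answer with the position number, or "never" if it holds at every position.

Check ¬ack ∧ ¬estab at each position in order: 0 ✓, 1 ✓, 2 ✓.
At position 3 the labels are {estab, fin}, so ¬ack ∧ ¬estab is false there. This is the first violation.

3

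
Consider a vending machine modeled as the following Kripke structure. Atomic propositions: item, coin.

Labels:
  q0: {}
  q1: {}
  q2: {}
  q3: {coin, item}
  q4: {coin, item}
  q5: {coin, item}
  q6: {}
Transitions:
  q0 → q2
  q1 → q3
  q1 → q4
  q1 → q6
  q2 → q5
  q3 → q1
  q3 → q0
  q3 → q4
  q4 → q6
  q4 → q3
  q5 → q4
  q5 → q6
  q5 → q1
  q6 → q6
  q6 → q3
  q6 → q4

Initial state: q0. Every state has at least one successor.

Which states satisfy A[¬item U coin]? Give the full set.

States satisfying ¬item: {q0, q1, q2, q6}.
States satisfying coin: {q3, q4, q5}.
States satisfying A[¬item U coin]: {q0, q2, q3, q4, q5}.

{q0, q2, q3, q4, q5}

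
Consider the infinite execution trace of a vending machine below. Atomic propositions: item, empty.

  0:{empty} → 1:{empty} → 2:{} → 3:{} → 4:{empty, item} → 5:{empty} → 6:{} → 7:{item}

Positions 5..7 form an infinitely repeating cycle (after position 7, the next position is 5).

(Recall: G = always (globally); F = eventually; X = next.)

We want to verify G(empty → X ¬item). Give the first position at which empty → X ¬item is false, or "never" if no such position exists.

empty → X ¬item holds at every position 0..7, and those are all the positions the trace ever visits, so the invariant G(empty → X ¬item) is never violated.

never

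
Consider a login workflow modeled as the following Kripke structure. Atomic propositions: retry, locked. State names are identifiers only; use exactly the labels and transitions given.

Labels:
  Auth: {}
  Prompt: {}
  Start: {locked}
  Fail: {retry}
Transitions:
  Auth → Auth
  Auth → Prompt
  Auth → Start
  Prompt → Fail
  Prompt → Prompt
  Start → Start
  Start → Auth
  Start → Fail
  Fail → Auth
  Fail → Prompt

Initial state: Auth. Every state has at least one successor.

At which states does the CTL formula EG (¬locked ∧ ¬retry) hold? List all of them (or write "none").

States satisfying ¬locked ∧ ¬retry: {Auth, Prompt}.
States satisfying EG (¬locked ∧ ¬retry): {Auth, Prompt}.

{Auth, Prompt}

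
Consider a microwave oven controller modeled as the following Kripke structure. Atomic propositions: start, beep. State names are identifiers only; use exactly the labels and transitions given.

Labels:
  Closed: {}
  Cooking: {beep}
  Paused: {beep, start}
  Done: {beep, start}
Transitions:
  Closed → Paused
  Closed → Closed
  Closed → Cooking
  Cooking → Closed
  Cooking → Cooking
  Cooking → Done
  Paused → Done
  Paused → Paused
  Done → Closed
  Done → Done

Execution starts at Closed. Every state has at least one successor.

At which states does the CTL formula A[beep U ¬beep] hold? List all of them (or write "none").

{Closed}

States satisfying beep: {Cooking, Paused, Done}.
States satisfying ¬beep: {Closed}.
States satisfying A[beep U ¬beep]: {Closed}.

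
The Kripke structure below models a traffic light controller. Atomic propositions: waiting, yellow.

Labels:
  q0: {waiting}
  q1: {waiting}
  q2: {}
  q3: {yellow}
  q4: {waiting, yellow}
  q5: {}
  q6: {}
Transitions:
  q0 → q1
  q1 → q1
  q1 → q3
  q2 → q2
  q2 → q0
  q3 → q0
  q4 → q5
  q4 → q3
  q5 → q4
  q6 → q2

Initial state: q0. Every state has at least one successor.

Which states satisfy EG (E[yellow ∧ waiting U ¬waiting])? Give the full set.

States satisfying E[yellow ∧ waiting U ¬waiting]: {q2, q3, q4, q5, q6}.
States satisfying EG (E[yellow ∧ waiting U ¬waiting]): {q2, q4, q5, q6}.

{q2, q4, q5, q6}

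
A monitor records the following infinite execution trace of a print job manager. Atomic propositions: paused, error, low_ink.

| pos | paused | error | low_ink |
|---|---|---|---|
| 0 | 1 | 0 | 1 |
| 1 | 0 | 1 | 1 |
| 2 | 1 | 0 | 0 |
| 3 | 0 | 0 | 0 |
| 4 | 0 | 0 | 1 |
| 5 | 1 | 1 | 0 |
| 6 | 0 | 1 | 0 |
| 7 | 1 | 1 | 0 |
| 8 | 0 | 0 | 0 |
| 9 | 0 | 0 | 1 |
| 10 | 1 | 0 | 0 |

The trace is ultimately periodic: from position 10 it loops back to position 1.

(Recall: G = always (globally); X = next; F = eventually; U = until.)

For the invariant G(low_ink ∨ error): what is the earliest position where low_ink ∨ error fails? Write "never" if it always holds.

Check low_ink ∨ error at each position in order: 0 ✓, 1 ✓.
At position 2 the labels are {paused}, so low_ink ∨ error is false there. This is the first violation.

2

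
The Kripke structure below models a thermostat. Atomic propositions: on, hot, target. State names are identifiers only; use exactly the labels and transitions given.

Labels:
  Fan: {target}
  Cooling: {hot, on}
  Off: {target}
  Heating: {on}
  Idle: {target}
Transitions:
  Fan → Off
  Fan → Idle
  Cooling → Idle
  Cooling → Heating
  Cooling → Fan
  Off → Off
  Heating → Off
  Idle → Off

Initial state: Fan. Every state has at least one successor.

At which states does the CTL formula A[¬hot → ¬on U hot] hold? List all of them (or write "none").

States satisfying ¬hot → ¬on: {Fan, Cooling, Off, Idle}.
States satisfying hot: {Cooling}.
States satisfying A[¬hot → ¬on U hot]: {Cooling}.

{Cooling}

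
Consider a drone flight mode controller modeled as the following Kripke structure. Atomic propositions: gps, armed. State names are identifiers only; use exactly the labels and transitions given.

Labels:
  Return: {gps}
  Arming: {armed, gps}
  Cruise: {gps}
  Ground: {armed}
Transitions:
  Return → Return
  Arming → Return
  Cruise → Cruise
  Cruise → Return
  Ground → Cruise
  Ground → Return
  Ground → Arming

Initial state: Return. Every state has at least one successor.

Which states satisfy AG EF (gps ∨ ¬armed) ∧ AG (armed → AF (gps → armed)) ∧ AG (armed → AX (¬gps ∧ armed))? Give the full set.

{Return, Cruise}

States satisfying EF (gps ∨ ¬armed): {Return, Arming, Cruise, Ground}.
States satisfying AG EF (gps ∨ ¬armed): {Return, Arming, Cruise, Ground}.
States satisfying armed → AF (gps → armed): {Return, Arming, Cruise, Ground}.
States satisfying AG (armed → AF (gps → armed)): {Return, Arming, Cruise, Ground}.
States satisfying armed → AX (¬gps ∧ armed): {Return, Cruise}.
States satisfying AG (armed → AX (¬gps ∧ armed)): {Return, Cruise}.
States satisfying AG EF (gps ∨ ¬armed) ∧ AG (armed → AF (gps → armed)) ∧ AG (armed → AX (¬gps ∧ armed)): {Return, Cruise}.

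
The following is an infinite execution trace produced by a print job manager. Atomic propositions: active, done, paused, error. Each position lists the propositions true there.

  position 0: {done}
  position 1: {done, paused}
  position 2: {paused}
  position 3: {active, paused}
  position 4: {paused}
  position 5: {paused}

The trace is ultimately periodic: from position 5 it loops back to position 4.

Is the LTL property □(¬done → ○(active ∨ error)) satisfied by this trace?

¬done → ○(active ∨ error) must hold at every position from 0 onward. It fails at position 3, so □(¬done → ○(active ∨ error)) is false.
Positions where ¬done holds: 2, 3, 4, 5.
Check ○(active ∨ error) at each: 2→ok, 3→fails, 4→fails, 5→fails.

No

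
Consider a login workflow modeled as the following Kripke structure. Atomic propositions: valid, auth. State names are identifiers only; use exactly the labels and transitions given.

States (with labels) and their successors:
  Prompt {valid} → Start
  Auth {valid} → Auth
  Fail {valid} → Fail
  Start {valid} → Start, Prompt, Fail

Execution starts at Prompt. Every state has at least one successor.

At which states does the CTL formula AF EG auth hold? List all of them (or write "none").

none

States satisfying EG auth: ∅.
States satisfying AF EG auth: ∅.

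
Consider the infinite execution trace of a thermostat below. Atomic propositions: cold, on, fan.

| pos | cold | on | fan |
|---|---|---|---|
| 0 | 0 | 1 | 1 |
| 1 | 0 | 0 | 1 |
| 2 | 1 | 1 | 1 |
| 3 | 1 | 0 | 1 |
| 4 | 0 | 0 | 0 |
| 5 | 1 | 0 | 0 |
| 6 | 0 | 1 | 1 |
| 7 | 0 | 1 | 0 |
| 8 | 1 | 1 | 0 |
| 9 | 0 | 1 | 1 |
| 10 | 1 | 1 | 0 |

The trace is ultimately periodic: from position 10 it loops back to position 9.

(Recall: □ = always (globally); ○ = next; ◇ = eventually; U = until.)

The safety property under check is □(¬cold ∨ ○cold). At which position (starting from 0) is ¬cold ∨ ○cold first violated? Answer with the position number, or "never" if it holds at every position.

3

Check ¬cold ∨ ○cold at each position in order: 0 ✓, 1 ✓, 2 ✓.
At position 3 the labels are {cold, fan} and the next position 4 has {}, so ¬cold ∨ ○cold is false there. This is the first violation.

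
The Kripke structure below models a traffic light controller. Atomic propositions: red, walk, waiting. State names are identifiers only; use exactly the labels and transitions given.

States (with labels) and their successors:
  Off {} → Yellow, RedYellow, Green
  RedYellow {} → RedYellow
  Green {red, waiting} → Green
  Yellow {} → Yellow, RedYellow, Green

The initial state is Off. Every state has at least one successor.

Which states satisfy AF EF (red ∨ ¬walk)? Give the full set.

States satisfying EF (red ∨ ¬walk): {Off, RedYellow, Green, Yellow}.
States satisfying AF EF (red ∨ ¬walk): {Off, RedYellow, Green, Yellow}.

{Off, RedYellow, Green, Yellow}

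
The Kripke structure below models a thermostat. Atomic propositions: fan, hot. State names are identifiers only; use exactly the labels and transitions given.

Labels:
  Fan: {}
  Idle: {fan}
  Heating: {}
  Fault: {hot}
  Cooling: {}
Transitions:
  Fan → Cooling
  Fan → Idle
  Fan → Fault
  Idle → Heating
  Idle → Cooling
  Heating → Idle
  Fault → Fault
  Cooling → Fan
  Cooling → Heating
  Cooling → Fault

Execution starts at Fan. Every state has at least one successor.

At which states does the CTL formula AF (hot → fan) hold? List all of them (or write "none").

States satisfying hot → fan: {Fan, Idle, Heating, Cooling}.
States satisfying AF (hot → fan): {Fan, Idle, Heating, Cooling}.

{Fan, Idle, Heating, Cooling}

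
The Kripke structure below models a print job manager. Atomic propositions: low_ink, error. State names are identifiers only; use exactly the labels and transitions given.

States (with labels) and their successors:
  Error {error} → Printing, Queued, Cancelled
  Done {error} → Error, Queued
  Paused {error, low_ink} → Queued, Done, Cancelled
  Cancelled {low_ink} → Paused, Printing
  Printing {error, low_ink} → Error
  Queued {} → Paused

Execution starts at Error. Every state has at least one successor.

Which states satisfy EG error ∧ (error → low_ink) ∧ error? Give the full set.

States satisfying error: {Error, Done, Paused, Printing}.
States satisfying EG error: {Error, Done, Paused, Printing}.
States satisfying error → low_ink: {Paused, Cancelled, Printing, Queued}.
States satisfying (error → low_ink) ∧ error: {Paused, Printing}.
States satisfying EG error ∧ (error → low_ink) ∧ error: {Paused, Printing}.

{Paused, Printing}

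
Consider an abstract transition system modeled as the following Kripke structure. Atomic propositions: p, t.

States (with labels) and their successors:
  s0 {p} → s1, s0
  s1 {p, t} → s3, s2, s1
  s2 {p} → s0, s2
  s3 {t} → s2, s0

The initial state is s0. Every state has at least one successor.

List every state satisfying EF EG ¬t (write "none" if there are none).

{s0, s1, s2, s3}

States satisfying EG ¬t: {s0, s2}.
States satisfying EF EG ¬t: {s0, s1, s2, s3}.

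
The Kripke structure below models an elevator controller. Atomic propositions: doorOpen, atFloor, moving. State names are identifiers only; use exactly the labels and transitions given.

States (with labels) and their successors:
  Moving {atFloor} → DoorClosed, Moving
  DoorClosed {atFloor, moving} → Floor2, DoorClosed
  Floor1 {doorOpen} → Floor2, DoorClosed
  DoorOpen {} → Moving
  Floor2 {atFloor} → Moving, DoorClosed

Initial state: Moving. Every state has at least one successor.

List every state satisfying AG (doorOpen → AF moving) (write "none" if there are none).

{Moving, DoorClosed, DoorOpen, Floor2}

States satisfying doorOpen → AF moving: {Moving, DoorClosed, DoorOpen, Floor2}.
States satisfying AG (doorOpen → AF moving): {Moving, DoorClosed, DoorOpen, Floor2}.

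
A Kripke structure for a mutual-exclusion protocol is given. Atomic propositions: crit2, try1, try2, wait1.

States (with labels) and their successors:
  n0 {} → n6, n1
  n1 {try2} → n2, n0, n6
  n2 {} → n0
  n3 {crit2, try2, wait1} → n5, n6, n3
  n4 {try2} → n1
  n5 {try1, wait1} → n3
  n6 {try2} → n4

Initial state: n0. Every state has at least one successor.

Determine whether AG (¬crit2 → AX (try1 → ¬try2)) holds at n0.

Yes

States satisfying ¬crit2 → AX (try1 → ¬try2): {n0, n1, n2, n3, n4, n5, n6}.
States satisfying AG (¬crit2 → AX (try1 → ¬try2)): {n0, n1, n2, n3, n4, n5, n6}.
Every state reachable from n0 satisfies ¬crit2 → AX (try1 → ¬try2).
n0 ∈ Sat(AG (¬crit2 → AX (try1 → ¬try2))).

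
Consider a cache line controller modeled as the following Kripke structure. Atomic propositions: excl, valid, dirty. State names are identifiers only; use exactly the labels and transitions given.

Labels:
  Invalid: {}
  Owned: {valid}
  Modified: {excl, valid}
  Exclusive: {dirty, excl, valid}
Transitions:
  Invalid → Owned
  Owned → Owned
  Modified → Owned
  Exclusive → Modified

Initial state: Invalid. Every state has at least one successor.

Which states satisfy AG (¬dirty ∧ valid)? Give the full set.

{Owned, Modified}

States satisfying ¬dirty ∧ valid: {Owned, Modified}.
States satisfying AG (¬dirty ∧ valid): {Owned, Modified}.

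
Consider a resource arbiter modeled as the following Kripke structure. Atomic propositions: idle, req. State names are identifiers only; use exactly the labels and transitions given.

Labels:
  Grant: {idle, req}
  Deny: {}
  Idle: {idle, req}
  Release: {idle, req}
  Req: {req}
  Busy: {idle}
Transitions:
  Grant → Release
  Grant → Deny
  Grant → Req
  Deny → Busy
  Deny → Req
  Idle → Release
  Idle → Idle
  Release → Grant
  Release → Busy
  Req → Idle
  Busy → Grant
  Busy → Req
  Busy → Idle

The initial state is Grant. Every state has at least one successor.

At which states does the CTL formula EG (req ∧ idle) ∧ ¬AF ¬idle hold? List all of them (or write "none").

{Grant, Idle, Release}

States satisfying req ∧ idle: {Grant, Idle, Release}.
States satisfying EG (req ∧ idle): {Grant, Idle, Release}.
States satisfying ¬idle: {Deny, Req}.
States satisfying AF ¬idle: {Deny, Req}.
States satisfying ¬AF ¬idle: {Grant, Idle, Release, Busy}.
States satisfying EG (req ∧ idle) ∧ ¬AF ¬idle: {Grant, Idle, Release}.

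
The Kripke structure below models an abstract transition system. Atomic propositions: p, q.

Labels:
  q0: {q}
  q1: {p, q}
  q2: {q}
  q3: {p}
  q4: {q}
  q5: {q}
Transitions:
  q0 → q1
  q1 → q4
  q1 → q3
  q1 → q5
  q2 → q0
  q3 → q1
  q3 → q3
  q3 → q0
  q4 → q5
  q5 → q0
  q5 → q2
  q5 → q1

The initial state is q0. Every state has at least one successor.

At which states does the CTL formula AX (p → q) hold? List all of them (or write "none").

{q0, q2, q4, q5}

States satisfying p → q: {q0, q1, q2, q4, q5}.
States satisfying AX (p → q): {q0, q2, q4, q5}.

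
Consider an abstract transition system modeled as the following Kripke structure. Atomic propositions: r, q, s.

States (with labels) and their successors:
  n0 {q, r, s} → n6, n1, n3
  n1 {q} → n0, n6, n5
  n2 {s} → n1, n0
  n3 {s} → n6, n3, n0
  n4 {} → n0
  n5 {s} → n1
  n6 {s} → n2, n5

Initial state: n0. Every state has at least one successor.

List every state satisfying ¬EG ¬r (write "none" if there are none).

States satisfying ¬r: {n1, n2, n3, n4, n5, n6}.
States satisfying EG ¬r: {n1, n2, n3, n5, n6}.
States satisfying ¬EG ¬r: {n0, n4}.

{n0, n4}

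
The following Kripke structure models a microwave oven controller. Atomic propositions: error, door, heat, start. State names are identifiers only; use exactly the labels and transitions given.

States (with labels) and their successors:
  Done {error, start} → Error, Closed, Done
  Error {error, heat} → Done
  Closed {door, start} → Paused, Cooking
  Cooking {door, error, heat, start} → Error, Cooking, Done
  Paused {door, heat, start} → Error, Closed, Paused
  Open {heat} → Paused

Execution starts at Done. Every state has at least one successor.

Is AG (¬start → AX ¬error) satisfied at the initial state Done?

States satisfying ¬start → AX ¬error: {Done, Closed, Cooking, Paused, Open}.
States satisfying AG (¬start → AX ¬error): ∅.
Error is reachable from Done and violates ¬start → AX ¬error, so AG fails at Done.
Done ∉ Sat(AG (¬start → AX ¬error)).

Does not hold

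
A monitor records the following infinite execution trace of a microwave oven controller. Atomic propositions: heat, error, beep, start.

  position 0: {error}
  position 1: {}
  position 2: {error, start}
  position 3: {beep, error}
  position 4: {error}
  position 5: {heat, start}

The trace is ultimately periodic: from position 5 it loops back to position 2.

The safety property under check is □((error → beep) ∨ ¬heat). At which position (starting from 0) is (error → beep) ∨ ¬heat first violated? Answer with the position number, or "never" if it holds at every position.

(error → beep) ∨ ¬heat holds at every position 0..5, and those are all the positions the trace ever visits, so the invariant □((error → beep) ∨ ¬heat) is never violated.

never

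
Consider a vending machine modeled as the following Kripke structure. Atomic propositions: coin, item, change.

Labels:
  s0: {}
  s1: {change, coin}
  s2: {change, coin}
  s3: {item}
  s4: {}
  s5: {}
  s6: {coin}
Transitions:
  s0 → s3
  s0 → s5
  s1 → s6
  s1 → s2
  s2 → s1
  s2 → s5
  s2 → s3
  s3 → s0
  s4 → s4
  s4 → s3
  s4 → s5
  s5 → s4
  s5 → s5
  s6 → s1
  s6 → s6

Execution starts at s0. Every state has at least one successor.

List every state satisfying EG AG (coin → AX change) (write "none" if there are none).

States satisfying AG (coin → AX change): {s0, s3, s4, s5}.
States satisfying EG AG (coin → AX change): {s0, s3, s4, s5}.

{s0, s3, s4, s5}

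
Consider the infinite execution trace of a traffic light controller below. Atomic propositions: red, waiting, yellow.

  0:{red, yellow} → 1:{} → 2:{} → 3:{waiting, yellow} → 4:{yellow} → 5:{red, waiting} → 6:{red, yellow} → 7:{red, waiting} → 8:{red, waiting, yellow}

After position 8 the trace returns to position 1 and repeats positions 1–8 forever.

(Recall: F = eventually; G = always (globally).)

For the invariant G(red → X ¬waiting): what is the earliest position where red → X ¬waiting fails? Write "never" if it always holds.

6

Check red → X ¬waiting at each position in order: 0 ✓, 1 ✓, 2 ✓, 3 ✓, 4 ✓, 5 ✓.
At position 6 the labels are {red, yellow} and the next position 7 has {red, waiting}, so red → X ¬waiting is false there. This is the first violation.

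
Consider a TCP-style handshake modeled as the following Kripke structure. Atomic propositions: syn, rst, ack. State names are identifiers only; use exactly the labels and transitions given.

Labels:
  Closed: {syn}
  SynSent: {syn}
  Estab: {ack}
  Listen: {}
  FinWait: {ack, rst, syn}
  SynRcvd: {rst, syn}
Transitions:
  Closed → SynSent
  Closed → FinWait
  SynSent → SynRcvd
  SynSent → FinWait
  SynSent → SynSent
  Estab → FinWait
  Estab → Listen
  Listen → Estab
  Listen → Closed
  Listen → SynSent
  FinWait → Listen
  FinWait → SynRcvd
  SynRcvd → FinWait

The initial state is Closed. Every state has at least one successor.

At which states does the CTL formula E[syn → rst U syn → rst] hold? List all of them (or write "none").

{Estab, Listen, FinWait, SynRcvd}

States satisfying syn → rst: {Estab, Listen, FinWait, SynRcvd}.
States satisfying E[syn → rst U syn → rst]: {Estab, Listen, FinWait, SynRcvd}.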